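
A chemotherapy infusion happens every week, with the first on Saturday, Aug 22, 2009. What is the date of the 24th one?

Jan 30, 2010

The 24th occurrence is 23 intervals after the first: 23 × 7 = 161 days after Aug 22, 2009.
Aug has 31 days — 9 days to the end of Aug leaves 152.
Sep has 30 days (122 left).
Oct has 31 days (91 left).
Nov has 30 days (61 left).
Dec has 31 days (30 left).
30 days into Jan → Jan 30, 2010.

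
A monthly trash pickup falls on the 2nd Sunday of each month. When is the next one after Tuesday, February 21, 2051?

March 12, 2051

February 2051 starts on a Wednesday; its first Sunday is the 5th, so the 2nd Sunday is the 12th — February 12, 2051.
That is not after February 21, 2051, so look at March 2051.
March 2051 starts on a Wednesday; its first Sunday is the 5th, so the 2nd Sunday is the 12th — March 12, 2051.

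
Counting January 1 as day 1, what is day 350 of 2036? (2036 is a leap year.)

15 December 2036

January has 31 days (350 − 31 = 319 remain).
February has 29 days (319 − 29 = 290 remain).
March has 31 days (290 − 31 = 259 remain).
April has 30 days (259 − 30 = 229 remain).
May has 31 days (229 − 31 = 198 remain).
June has 30 days (198 − 30 = 168 remain).
July has 31 days (168 − 31 = 137 remain).
August has 31 days (137 − 31 = 106 remain).
September has 30 days (106 − 30 = 76 remain).
October has 31 days (76 − 31 = 45 remain).
November has 30 days (45 − 30 = 15 remain).
15 into December → December 15.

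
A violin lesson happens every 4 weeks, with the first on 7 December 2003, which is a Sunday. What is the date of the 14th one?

5 December 2004

The 14th occurrence is 13 intervals after the first: 13 × 28 = 364 days after 7 December 2003.
December has 31 days — 24 days to the end of December leaves 340.
January has 31 days (309 left).
February has 29 days (280 left).
March has 31 days (249 left).
April has 30 days (219 left).
May has 31 days (188 left).
June has 30 days (158 left).
July has 31 days (127 left).
August has 31 days (96 left).
September has 30 days (66 left).
October has 31 days (35 left).
November has 30 days (5 left).
5 days into December → 5 December 2004.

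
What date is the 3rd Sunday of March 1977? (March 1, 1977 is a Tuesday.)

March 1977 begins on a Tuesday, so the first Sunday is March 6 (5 days later).
The 3rd Sunday is 2 weeks later: 6 + 14 = 20.

20 March 1977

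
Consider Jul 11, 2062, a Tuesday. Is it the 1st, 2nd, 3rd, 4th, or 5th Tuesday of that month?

Day 11 falls in week ⌈11/7⌉ of the month.
Days 1–7 hold the 1st Tuesday, 8–14 the 2nd, 15–21 the 3rd, 22–28 the 4th, 29–31 the 5th.
11 is in the range for the 2nd.

2nd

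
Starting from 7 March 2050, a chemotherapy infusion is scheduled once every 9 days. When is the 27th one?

The 27th occurrence is 26 intervals after the first: 26 × 9 = 234 days after 7 March 2050.
March has 31 days — 24 days to the end of March leaves 210.
April has 30 days (180 left).
May has 31 days (149 left).
June has 30 days (119 left).
July has 31 days (88 left).
August has 31 days (57 left).
September has 30 days (27 left).
27 days into October → 27 October 2050.

27 October 2050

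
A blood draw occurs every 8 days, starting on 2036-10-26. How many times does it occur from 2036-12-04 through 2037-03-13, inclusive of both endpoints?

13

Occurrences land 8·i days after 2036-10-26 for i = 0, 1, 2, …
2036-12-04 is 39 days after the start; 39 ÷ 8 = 4 remainder 7; since the remainder is 7, round up to i = 5. First occurrence in the window: #6 on 2036-12-05 (5×8 = 40 days in).
2037-03-13 is 138 days after the start; 138 ÷ 8 = 17 remainder 2. Last occurrence in the window: #18 on 2037-03-11.
Occurrences #6 through #18: 13 in total.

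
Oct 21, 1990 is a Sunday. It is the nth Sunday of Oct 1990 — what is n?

Day 21 falls in week ⌈21/7⌉ of the month.
Days 1–7 hold the 1st Sunday, 8–14 the 2nd, 15–21 the 3rd, 22–28 the 4th, 29–31 the 5th.
21 is in the range for the 3rd.

3rd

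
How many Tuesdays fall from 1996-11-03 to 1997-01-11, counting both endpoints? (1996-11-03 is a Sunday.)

10

1996-11-03 is a Sunday; the first Tuesday on or after it is 1996-11-05 (2 days later).
From 1996-11-05 to 1997-01-11: 25 + 31 + 11 = 67 days (rest of November, December, January).
67 ÷ 7 = 9 full weeks with remainder 4, so 9 more Tuesdays after the first → 10.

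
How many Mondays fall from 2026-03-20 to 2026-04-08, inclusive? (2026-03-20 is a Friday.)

3

2026-03-20 is a Friday; the first Monday on or after it is 2026-03-23 (3 days later).
From 2026-03-23 to 2026-04-08: 8 + 8 = 16 days (rest of March, April).
16 ÷ 7 = 2 full weeks with remainder 2, so 2 more Mondays after the first → 3.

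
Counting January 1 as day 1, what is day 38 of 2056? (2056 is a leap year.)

February 7, 2056

January has 31 days (38 − 31 = 7 remain).
7 into February → February 7.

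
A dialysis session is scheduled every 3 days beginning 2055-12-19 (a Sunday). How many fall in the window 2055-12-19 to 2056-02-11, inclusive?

19

Occurrences land 3·i days after 2055-12-19 for i = 0, 1, 2, …
The window opens on the start date, so the first occurrence inside is #1 on 2055-12-19.
2056-02-11 is 54 days after the start; 54 ÷ 3 = 18 remainder 0. Last occurrence in the window: #19 on 2056-02-11.
Occurrences #1 through #19: 19 in total.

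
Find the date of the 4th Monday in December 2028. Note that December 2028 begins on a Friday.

December 2028 begins on a Friday, so the first Monday is December 4 (3 days later).
The 4th Monday is 3 weeks later: 4 + 21 = 25.

25 December 2028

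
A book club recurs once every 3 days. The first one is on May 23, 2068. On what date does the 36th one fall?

The 36th occurrence is 35 intervals after the first: 35 × 3 = 105 days after May 23, 2068.
May has 31 days — 8 days to the end of May leaves 97.
June has 30 days (67 left).
July has 31 days (36 left).
August has 31 days (5 left).
5 days into September → September 5, 2068.

September 5, 2068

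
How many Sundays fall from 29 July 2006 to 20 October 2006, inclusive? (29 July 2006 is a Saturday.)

29 July 2006 is a Saturday; the first Sunday on or after it is 30 July 2006 (1 day later).
From 30 July 2006 to 20 October 2006: 1 + 31 + 30 + 20 = 82 days (rest of July, August, September, October).
82 ÷ 7 = 11 full weeks with remainder 5, so 11 more Sundays after the first → 12.

12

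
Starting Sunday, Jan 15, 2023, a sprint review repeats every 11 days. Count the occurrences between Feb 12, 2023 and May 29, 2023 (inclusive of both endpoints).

Occurrences land 11·i days after Jan 15, 2023 for i = 0, 1, 2, …
Feb 12, 2023 is 28 days after the start; 28 ÷ 11 = 2 remainder 6; since the remainder is 6, round up to i = 3. First occurrence in the window: #4 on Feb 17, 2023 (3×11 = 33 days in).
May 29, 2023 is 134 days after the start; 134 ÷ 11 = 12 remainder 2. Last occurrence in the window: #13 on May 27, 2023.
Occurrences #4 through #13: 10 in total.

10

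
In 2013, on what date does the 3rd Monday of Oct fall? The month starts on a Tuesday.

Oct 2013 begins on a Tuesday, so the first Monday is Oct 7 (6 days later).
The 3rd Monday is 2 weeks later: 7 + 14 = 21.

Oct 21, 2013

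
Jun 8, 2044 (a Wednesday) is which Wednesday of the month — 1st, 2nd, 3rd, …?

2nd

Day 8 falls in week ⌈8/7⌉ of the month.
Days 1–7 hold the 1st Wednesday, 8–14 the 2nd, 15–21 the 3rd, 22–28 the 4th, 29–31 the 5th.
8 is in the range for the 2nd.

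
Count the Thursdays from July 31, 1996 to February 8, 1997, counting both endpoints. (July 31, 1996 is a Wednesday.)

28

July 31, 1996 is a Wednesday; the first Thursday on or after it is August 1, 1996 (1 day later).
From August 1, 1996 to February 8, 1997: 30 + 30 + 31 + 30 + 31 + 31 + 8 = 191 days (rest of August, September, October, November, December, January, February).
191 ÷ 7 = 27 full weeks with remainder 2, so 27 more Thursdays after the first → 28.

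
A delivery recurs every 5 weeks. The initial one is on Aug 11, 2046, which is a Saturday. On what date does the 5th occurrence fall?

The 5th occurrence is 4 intervals after the first: 4 × 35 = 140 days after Aug 11, 2046.
Aug has 31 days — 20 days to the end of Aug leaves 120.
Sep has 30 days (90 left).
Oct has 31 days (59 left).
Nov has 30 days (29 left).
29 days into Dec → Dec 29, 2046.

Dec 29, 2046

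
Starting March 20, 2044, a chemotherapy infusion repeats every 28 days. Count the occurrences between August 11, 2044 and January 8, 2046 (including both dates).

Occurrences land 28·i days after March 20, 2044 for i = 0, 1, 2, …
August 11, 2044 is 144 days after the start; 144 ÷ 28 = 5 remainder 4; since the remainder is 4, round up to i = 6. First occurrence in the window: #7 on September 4, 2044 (6×28 = 168 days in).
January 8, 2046 is 659 days after the start; 659 ÷ 28 = 23 remainder 15. Last occurrence in the window: #24 on December 24, 2045.
Occurrences #7 through #24: 18 in total.

18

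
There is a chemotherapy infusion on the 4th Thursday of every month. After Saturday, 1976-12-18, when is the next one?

1976-12-23

December 1976 starts on a Wednesday; its first Thursday is the 2nd, so the 4th Thursday is the 23rd — 1976-12-23.
1976-12-23 is after 1976-12-18, so that is the next one.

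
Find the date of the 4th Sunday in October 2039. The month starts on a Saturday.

23 October 2039

October 2039 begins on a Saturday, so the first Sunday is October 2 (1 day later).
The 4th Sunday is 3 weeks later: 2 + 21 = 23.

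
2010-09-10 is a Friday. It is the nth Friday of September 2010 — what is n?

Day 10 falls in week ⌈10/7⌉ of the month.
Days 1–7 hold the 1st Friday, 8–14 the 2nd, 15–21 the 3rd, 22–28 the 4th, 29–31 the 5th.
10 is in the range for the 2nd.

2nd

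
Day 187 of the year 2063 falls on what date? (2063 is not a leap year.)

July 6, 2063

January has 31 days (187 − 31 = 156 remain).
February has 28 days (156 − 28 = 128 remain).
March has 31 days (128 − 31 = 97 remain).
April has 30 days (97 − 30 = 67 remain).
May has 31 days (67 − 31 = 36 remain).
June has 30 days (36 − 30 = 6 remain).
6 into July → July 6.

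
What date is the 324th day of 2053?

Nov 20, 2053

Jan has 31 days (324 − 31 = 293 remain).
Feb has 28 days (293 − 28 = 265 remain).
Mar has 31 days (265 − 31 = 234 remain).
Apr has 30 days (234 − 30 = 204 remain).
May has 31 days (204 − 31 = 173 remain).
Jun has 30 days (173 − 30 = 143 remain).
Jul has 31 days (143 − 31 = 112 remain).
Aug has 31 days (112 − 31 = 81 remain).
Sep has 30 days (81 − 30 = 51 remain).
Oct has 31 days (51 − 31 = 20 remain).
20 into Nov → Nov 20.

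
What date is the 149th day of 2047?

January has 31 days (149 − 31 = 118 remain).
February has 28 days (118 − 28 = 90 remain).
March has 31 days (90 − 31 = 59 remain).
April has 30 days (59 − 30 = 29 remain).
29 into May → May 29.

29 May 2047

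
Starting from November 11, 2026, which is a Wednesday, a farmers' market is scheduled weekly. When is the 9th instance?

January 6, 2027

The 9th occurrence is 8 intervals after the first: 8 × 7 = 56 days after November 11, 2026.
November has 30 days — 19 days to the end of November leaves 37.
December has 31 days (6 left).
6 days into January → January 6, 2027.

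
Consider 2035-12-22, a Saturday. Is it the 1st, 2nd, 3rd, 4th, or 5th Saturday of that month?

Day 22 falls in week ⌈22/7⌉ of the month.
Days 1–7 hold the 1st Saturday, 8–14 the 2nd, 15–21 the 3rd, 22–28 the 4th, 29–31 the 5th.
22 is in the range for the 4th.

4th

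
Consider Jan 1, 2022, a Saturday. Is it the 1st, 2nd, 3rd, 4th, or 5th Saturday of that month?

1st

Day 1 falls in week ⌈1/7⌉ of the month.
Days 1–7 hold the 1st Saturday, 8–14 the 2nd, 15–21 the 3rd, 22–28 the 4th, 29–31 the 5th.
1 is in the range for the 1st.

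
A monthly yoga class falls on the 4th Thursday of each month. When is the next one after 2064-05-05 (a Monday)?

2064-05-22

May 2064 starts on a Thursday; its first Thursday is the 1st, so the 4th Thursday is the 22nd — 2064-05-22.
2064-05-22 is after 2064-05-05, so that is the next one.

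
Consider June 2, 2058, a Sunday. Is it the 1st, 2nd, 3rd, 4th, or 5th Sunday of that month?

1st

Day 2 falls in week ⌈2/7⌉ of the month.
Days 1–7 hold the 1st Sunday, 8–14 the 2nd, 15–21 the 3rd, 22–28 the 4th, 29–31 the 5th.
2 is in the range for the 1st.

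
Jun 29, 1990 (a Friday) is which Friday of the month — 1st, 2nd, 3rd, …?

5th

Day 29 falls in week ⌈29/7⌉ of the month.
Days 1–7 hold the 1st Friday, 8–14 the 2nd, 15–21 the 3rd, 22–28 the 4th, 29–31 the 5th.
29 is in the range for the 5th.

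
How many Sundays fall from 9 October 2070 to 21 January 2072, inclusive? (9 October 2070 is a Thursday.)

9 October 2070 is a Thursday; the first Sunday on or after it is 12 October 2070 (3 days later).
From 12 October 2070 to 21 January 2072: 80 + 365 + 21 = 466 days (rest of 2070, 2071, to 21 January 2072 in 2072).
466 ÷ 7 = 66 full weeks with remainder 4, so 66 more Sundays after the first → 67.

67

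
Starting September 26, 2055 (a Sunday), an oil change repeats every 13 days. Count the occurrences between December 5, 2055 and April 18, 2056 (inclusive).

10

Occurrences land 13·i days after September 26, 2055 for i = 0, 1, 2, …
December 5, 2055 is 70 days after the start; 70 ÷ 13 = 5 remainder 5; since the remainder is 5, round up to i = 6. First occurrence in the window: #7 on December 13, 2055 (6×13 = 78 days in).
April 18, 2056 is 205 days after the start; 205 ÷ 13 = 15 remainder 10. Last occurrence in the window: #16 on April 8, 2056.
Occurrences #7 through #16: 10 in total.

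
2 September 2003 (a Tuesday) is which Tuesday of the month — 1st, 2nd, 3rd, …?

1st

Day 2 falls in week ⌈2/7⌉ of the month.
Days 1–7 hold the 1st Tuesday, 8–14 the 2nd, 15–21 the 3rd, 22–28 the 4th, 29–31 the 5th.
2 is in the range for the 1st.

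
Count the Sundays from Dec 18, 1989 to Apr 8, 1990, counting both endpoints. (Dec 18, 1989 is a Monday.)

Dec 18, 1989 is a Monday; the first Sunday on or after it is Dec 24, 1989 (6 days later).
From Dec 24, 1989 to Apr 8, 1990: 7 + 31 + 28 + 31 + 8 = 105 days (rest of Dec, Jan, Feb, Mar, Apr).
105 ÷ 7 = 15 full weeks with remainder 0, so 15 more Sundays after the first → 16.

16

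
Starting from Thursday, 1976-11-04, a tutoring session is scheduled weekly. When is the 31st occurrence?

1977-06-02

The 31st occurrence is 30 intervals after the first: 30 × 7 = 210 days after 1976-11-04.
November has 30 days — 26 days to the end of November leaves 184.
December has 31 days (153 left).
January has 31 days (122 left).
February has 28 days (94 left).
March has 31 days (63 left).
April has 30 days (33 left).
May has 31 days (2 left).
2 days into June → 1977-06-02.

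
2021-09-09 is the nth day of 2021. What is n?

Days in months before September: 31 + 28 + 31 + 30 + 31 + 30 + 31 + 31 = 243.
Plus 9 days into September → day 252.

252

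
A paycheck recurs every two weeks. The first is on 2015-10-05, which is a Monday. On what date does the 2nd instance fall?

The 2nd occurrence is 1 interval after the first: 1 × 14 = 14 days after 2015-10-05.
14 days later is 2015-10-19.

2015-10-19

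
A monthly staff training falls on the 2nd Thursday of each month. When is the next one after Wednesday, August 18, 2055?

September 9, 2055

August 2055 starts on a Sunday; its first Thursday is the 5th, so the 2nd Thursday is the 12th — August 12, 2055.
That is not after August 18, 2055, so look at September 2055.
September 2055 starts on a Wednesday; its first Thursday is the 2nd, so the 2nd Thursday is the 9th — September 9, 2055.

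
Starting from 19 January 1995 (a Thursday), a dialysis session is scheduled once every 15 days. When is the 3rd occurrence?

The 3rd occurrence is 2 intervals after the first: 2 × 15 = 30 days after 19 January 1995.
January has 31 days — 12 days to the end of January leaves 18.
18 days into February → 18 February 1995.

18 February 1995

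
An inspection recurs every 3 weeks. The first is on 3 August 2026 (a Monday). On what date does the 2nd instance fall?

24 August 2026

The 2nd occurrence is 1 interval after the first: 1 × 21 = 21 days after 3 August 2026.
21 days later is 24 August 2026.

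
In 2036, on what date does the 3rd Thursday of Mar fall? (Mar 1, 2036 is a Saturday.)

Mar 2036 begins on a Saturday, so the first Thursday is Mar 6 (5 days later).
The 3rd Thursday is 2 weeks later: 6 + 14 = 20.

Mar 20, 2036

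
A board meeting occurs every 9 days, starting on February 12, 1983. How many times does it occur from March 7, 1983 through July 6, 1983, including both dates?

14

Occurrences land 9·i days after February 12, 1983 for i = 0, 1, 2, …
March 7, 1983 is 23 days after the start; 23 ÷ 9 = 2 remainder 5; since the remainder is 5, round up to i = 3. First occurrence in the window: #4 on March 11, 1983 (3×9 = 27 days in).
July 6, 1983 is 144 days after the start; 144 ÷ 9 = 16 remainder 0. Last occurrence in the window: #17 on July 6, 1983.
Occurrences #4 through #17: 14 in total.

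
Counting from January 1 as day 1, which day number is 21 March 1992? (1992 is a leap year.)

Days in months before March: 31 + 29 = 60.
Plus 21 days into March → day 81.

81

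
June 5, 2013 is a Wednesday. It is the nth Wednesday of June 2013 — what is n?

1st

Day 5 falls in week ⌈5/7⌉ of the month.
Days 1–7 hold the 1st Wednesday, 8–14 the 2nd, 15–21 the 3rd, 22–28 the 4th, 29–31 the 5th.
5 is in the range for the 1st.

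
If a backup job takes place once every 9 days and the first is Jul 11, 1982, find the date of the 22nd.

Jan 16, 1983

The 22nd occurrence is 21 intervals after the first: 21 × 9 = 189 days after Jul 11, 1982.
Jul has 31 days — 20 days to the end of Jul leaves 169.
Aug has 31 days (138 left).
Sep has 30 days (108 left).
Oct has 31 days (77 left).
Nov has 30 days (47 left).
Dec has 31 days (16 left).
16 days into Jan → Jan 16, 1983.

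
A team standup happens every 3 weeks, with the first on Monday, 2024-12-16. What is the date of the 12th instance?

The 12th occurrence is 11 intervals after the first: 11 × 21 = 231 days after 2024-12-16.
December has 31 days — 15 days to the end of December leaves 216.
January has 31 days (185 left).
February has 28 days (157 left).
March has 31 days (126 left).
April has 30 days (96 left).
May has 31 days (65 left).
June has 30 days (35 left).
July has 31 days (4 left).
4 days into August → 2025-08-04.

2025-08-04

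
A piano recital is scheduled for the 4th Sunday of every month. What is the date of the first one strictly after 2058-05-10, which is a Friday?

May 2058 starts on a Wednesday; its first Sunday is the 5th, so the 4th Sunday is the 26th — 2058-05-26.
2058-05-26 is after 2058-05-10, so that is the next one.

2058-05-26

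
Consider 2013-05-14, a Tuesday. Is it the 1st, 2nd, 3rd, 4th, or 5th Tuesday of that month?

2nd

Day 14 falls in week ⌈14/7⌉ of the month.
Days 1–7 hold the 1st Tuesday, 8–14 the 2nd, 15–21 the 3rd, 22–28 the 4th, 29–31 the 5th.
14 is in the range for the 2nd.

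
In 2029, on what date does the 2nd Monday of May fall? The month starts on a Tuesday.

May 14, 2029

May 2029 begins on a Tuesday, so the first Monday is May 7 (6 days later).
The 2nd Monday is 1 weeks later: 7 + 7 = 14.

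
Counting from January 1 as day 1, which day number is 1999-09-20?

Days in months before September: 31 + 28 + 31 + 30 + 31 + 30 + 31 + 31 = 243.
Plus 20 days into September → day 263.

263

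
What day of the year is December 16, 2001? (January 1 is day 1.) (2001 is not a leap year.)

Days in months before December: 31 + 28 + 31 + 30 + 31 + 30 + 31 + 31 + 30 + 31 + 30 = 334.
Plus 16 days into December → day 350.

350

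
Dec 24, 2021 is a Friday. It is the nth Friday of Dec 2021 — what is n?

Day 24 falls in week ⌈24/7⌉ of the month.
Days 1–7 hold the 1st Friday, 8–14 the 2nd, 15–21 the 3rd, 22–28 the 4th, 29–31 the 5th.
24 is in the range for the 4th.

4th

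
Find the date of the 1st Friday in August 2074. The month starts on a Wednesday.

August 3, 2074

August 2074 begins on a Wednesday, so the first Friday is August 3 (2 days later).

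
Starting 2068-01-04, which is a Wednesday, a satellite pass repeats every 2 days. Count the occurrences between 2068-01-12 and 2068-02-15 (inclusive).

18

Occurrences land 2·i days after 2068-01-04 for i = 0, 1, 2, …
2068-01-12 is 8 days after the start; 8 ÷ 2 = 4 remainder 0. First occurrence in the window: #5 on 2068-01-12 (4×2 = 8 days in).
2068-02-15 is 42 days after the start; 42 ÷ 2 = 21 remainder 0. Last occurrence in the window: #22 on 2068-02-15.
Occurrences #5 through #22: 18 in total.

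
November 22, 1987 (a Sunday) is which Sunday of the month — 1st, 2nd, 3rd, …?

4th

Day 22 falls in week ⌈22/7⌉ of the month.
Days 1–7 hold the 1st Sunday, 8–14 the 2nd, 15–21 the 3rd, 22–28 the 4th, 29–31 the 5th.
22 is in the range for the 4th.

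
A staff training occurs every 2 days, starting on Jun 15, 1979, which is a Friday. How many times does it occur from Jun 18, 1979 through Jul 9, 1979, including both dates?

11

Occurrences land 2·i days after Jun 15, 1979 for i = 0, 1, 2, …
Jun 18, 1979 is 3 days after the start; 3 ÷ 2 = 1 remainder 1; since the remainder is 1, round up to i = 2. First occurrence in the window: #3 on Jun 19, 1979 (2×2 = 4 days in).
Jul 9, 1979 is 24 days after the start; 24 ÷ 2 = 12 remainder 0. Last occurrence in the window: #13 on Jul 9, 1979.
Occurrences #3 through #13: 11 in total.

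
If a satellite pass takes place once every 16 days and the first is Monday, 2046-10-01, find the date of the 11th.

2047-03-10

The 11th occurrence is 10 intervals after the first: 10 × 16 = 160 days after 2046-10-01.
October has 31 days — 30 days to the end of October leaves 130.
November has 30 days (100 left).
December has 31 days (69 left).
January has 31 days (38 left).
February has 28 days (10 left).
10 days into March → 2047-03-10.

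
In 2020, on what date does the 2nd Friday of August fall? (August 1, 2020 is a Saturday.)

August 2020 begins on a Saturday, so the first Friday is August 7 (6 days later).
The 2nd Friday is 1 weeks later: 7 + 7 = 14.

14 August 2020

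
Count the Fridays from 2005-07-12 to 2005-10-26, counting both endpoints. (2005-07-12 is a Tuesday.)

2005-07-12 is a Tuesday; the first Friday on or after it is 2005-07-15 (3 days later).
From 2005-07-15 to 2005-10-26: 16 + 31 + 30 + 26 = 103 days (rest of July, August, September, October).
103 ÷ 7 = 14 full weeks with remainder 5, so 14 more Fridays after the first → 15.

15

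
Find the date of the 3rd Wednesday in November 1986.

The first Wednesday of November 1986 is November 5.
The 3rd Wednesday is 2 weeks later: 5 + 14 = 19.

November 19, 1986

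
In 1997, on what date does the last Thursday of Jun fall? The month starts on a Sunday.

Jun 26, 1997

Jun 1997 begins on a Sunday, so the first Thursday is Jun 5 (4 days later).
Jun 1997 has 30 days. Adding weeks: 5, 12, 19, 26 — the last one ≤ 30 is the 26th.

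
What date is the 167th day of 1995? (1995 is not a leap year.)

January has 31 days (167 − 31 = 136 remain).
February has 28 days (136 − 28 = 108 remain).
March has 31 days (108 − 31 = 77 remain).
April has 30 days (77 − 30 = 47 remain).
May has 31 days (47 − 31 = 16 remain).
16 into June → June 16.

June 16, 1995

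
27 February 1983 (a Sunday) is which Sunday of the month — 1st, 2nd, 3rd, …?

4th

Day 27 falls in week ⌈27/7⌉ of the month.
Days 1–7 hold the 1st Sunday, 8–14 the 2nd, 15–21 the 3rd, 22–28 the 4th, 29–31 the 5th.
27 is in the range for the 4th.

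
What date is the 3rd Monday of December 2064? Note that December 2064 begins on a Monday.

December 2064 begins on a Monday, so the first Monday is December 1.
The 3rd Monday is 2 weeks later: 1 + 14 = 15.

December 15, 2064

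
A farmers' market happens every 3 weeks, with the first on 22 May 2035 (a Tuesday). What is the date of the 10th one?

The 10th occurrence is 9 intervals after the first: 9 × 21 = 189 days after 22 May 2035.
May has 31 days — 9 days to the end of May leaves 180.
June has 30 days (150 left).
July has 31 days (119 left).
August has 31 days (88 left).
September has 30 days (58 left).
October has 31 days (27 left).
27 days into November → 27 November 2035.

27 November 2035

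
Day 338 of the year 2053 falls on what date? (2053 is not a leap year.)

January has 31 days (338 − 31 = 307 remain).
February has 28 days (307 − 28 = 279 remain).
March has 31 days (279 − 31 = 248 remain).
April has 30 days (248 − 30 = 218 remain).
May has 31 days (218 − 31 = 187 remain).
June has 30 days (187 − 30 = 157 remain).
July has 31 days (157 − 31 = 126 remain).
August has 31 days (126 − 31 = 95 remain).
September has 30 days (95 − 30 = 65 remain).
October has 31 days (65 − 31 = 34 remain).
November has 30 days (34 − 30 = 4 remain).
4 into December → December 4.

2053-12-04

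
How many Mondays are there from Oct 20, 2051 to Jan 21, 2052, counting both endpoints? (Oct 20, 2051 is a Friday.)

Oct 20, 2051 is a Friday; the first Monday on or after it is Oct 23, 2051 (3 days later).
From Oct 23, 2051 to Jan 21, 2052: 8 + 30 + 31 + 21 = 90 days (rest of Oct, Nov, Dec, Jan).
90 ÷ 7 = 12 full weeks with remainder 6, so 12 more Mondays after the first → 13.

13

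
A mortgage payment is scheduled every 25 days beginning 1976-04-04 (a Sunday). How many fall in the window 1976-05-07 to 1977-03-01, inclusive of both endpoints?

12

Occurrences land 25·i days after 1976-04-04 for i = 0, 1, 2, …
1976-05-07 is 33 days after the start; 33 ÷ 25 = 1 remainder 8; since the remainder is 8, round up to i = 2. First occurrence in the window: #3 on 1976-05-24 (2×25 = 50 days in).
1977-03-01 is 331 days after the start; 331 ÷ 25 = 13 remainder 6. Last occurrence in the window: #14 on 1977-02-23.
Occurrences #3 through #14: 12 in total.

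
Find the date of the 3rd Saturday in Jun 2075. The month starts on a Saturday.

Jun 2075 begins on a Saturday, so the first Saturday is Jun 1.
The 3rd Saturday is 2 weeks later: 1 + 14 = 15.

Jun 15, 2075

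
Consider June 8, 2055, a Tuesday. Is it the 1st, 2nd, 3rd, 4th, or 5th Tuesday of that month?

2nd

Day 8 falls in week ⌈8/7⌉ of the month.
Days 1–7 hold the 1st Tuesday, 8–14 the 2nd, 15–21 the 3rd, 22–28 the 4th, 29–31 the 5th.
8 is in the range for the 2nd.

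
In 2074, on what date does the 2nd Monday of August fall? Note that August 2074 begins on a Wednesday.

August 2074 begins on a Wednesday, so the first Monday is August 6 (5 days later).
The 2nd Monday is 1 weeks later: 6 + 7 = 13.

August 13, 2074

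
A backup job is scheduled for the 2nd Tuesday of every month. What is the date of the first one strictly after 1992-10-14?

October 1992 starts on a Thursday; its first Tuesday is the 6th, so the 2nd Tuesday is the 13th — 1992-10-13.
That is not after 1992-10-14, so look at November 1992.
November 1992 starts on a Sunday; its first Tuesday is the 3rd, so the 2nd Tuesday is the 10th — 1992-11-10.

1992-11-10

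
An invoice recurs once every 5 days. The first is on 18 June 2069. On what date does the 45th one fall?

24 January 2070

The 45th occurrence is 44 intervals after the first: 44 × 5 = 220 days after 18 June 2069.
June has 30 days — 12 days to the end of June leaves 208.
July has 31 days (177 left).
August has 31 days (146 left).
September has 30 days (116 left).
October has 31 days (85 left).
November has 30 days (55 left).
December has 31 days (24 left).
24 days into January → 24 January 2070.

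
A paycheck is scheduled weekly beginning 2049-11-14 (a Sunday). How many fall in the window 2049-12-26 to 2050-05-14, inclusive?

20

Occurrences land 7·i days after 2049-11-14 for i = 0, 1, 2, …
2049-12-26 is 42 days after the start; 42 ÷ 7 = 6 remainder 0. First occurrence in the window: #7 on 2049-12-26 (6×7 = 42 days in).
2050-05-14 is 181 days after the start; 181 ÷ 7 = 25 remainder 6. Last occurrence in the window: #26 on 2050-05-08.
Occurrences #7 through #26: 20 in total.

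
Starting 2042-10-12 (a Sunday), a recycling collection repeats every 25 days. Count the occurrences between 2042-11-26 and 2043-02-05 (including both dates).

3

Occurrences land 25·i days after 2042-10-12 for i = 0, 1, 2, …
2042-11-26 is 45 days after the start; 45 ÷ 25 = 1 remainder 20; since the remainder is 20, round up to i = 2. First occurrence in the window: #3 on 2042-12-01 (2×25 = 50 days in).
2043-02-05 is 116 days after the start; 116 ÷ 25 = 4 remainder 16. Last occurrence in the window: #5 on 2043-01-20.
Occurrences #3 through #5: 3 in total.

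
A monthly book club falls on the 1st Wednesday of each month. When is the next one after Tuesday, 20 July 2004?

July 2004 starts on a Thursday, so its 1st Wednesday is 7 July 2004 (6 days in).
That is not after 20 July 2004, so look at August 2004.
August 2004 starts on a Sunday, so its 1st Wednesday is 4 August 2004 (3 days in).

4 August 2004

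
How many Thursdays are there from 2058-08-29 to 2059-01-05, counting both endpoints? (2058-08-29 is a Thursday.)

19

2058-08-29 is a Thursday; the first Thursday on or after it is 2058-08-29.
From 2058-08-29 to 2059-01-05: 2 + 30 + 31 + 30 + 31 + 5 = 129 days (rest of August, September, October, November, December, January).
129 ÷ 7 = 18 full weeks with remainder 3, so 18 more Thursdays after the first → 19.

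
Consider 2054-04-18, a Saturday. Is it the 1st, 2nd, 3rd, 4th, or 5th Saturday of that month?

Day 18 falls in week ⌈18/7⌉ of the month.
Days 1–7 hold the 1st Saturday, 8–14 the 2nd, 15–21 the 3rd, 22–28 the 4th, 29–31 the 5th.
18 is in the range for the 3rd.

3rd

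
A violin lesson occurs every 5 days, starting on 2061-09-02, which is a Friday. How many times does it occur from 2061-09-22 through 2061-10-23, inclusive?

Occurrences land 5·i days after 2061-09-02 for i = 0, 1, 2, …
2061-09-22 is 20 days after the start; 20 ÷ 5 = 4 remainder 0. First occurrence in the window: #5 on 2061-09-22 (4×5 = 20 days in).
2061-10-23 is 51 days after the start; 51 ÷ 5 = 10 remainder 1. Last occurrence in the window: #11 on 2061-10-22.
Occurrences #5 through #11: 7 in total.

7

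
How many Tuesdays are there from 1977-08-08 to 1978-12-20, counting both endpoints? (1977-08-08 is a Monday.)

1977-08-08 is a Monday; the first Tuesday on or after it is 1977-08-09 (1 day later).
From 1977-08-09 to 1978-12-20: 144 + 354 = 498 days (rest of 1977, to 1978-12-20 in 1978).
498 ÷ 7 = 71 full weeks with remainder 1, so 71 more Tuesdays after the first → 72.

72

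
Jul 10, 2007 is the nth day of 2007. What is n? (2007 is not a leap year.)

Days in months before Jul: 31 + 28 + 31 + 30 + 31 + 30 = 181.
Plus 10 days into Jul → day 191.

191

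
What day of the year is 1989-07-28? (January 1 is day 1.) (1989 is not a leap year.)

Days in months before July: 31 + 28 + 31 + 30 + 31 + 30 = 181.
Plus 28 days into July → day 209.

209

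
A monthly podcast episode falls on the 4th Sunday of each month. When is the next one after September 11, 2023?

September 2023 starts on a Friday; its first Sunday is the 3rd, so the 4th Sunday is the 24th — September 24, 2023.
September 24, 2023 is after September 11, 2023, so that is the next one.

September 24, 2023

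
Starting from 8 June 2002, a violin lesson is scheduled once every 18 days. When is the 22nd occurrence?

21 June 2003

The 22nd occurrence is 21 intervals after the first: 21 × 18 = 378 days after 8 June 2002.
June has 30 days — 22 days to the end of June leaves 356.
July has 31 days (325 left).
August has 31 days (294 left).
September has 30 days (264 left).
October has 31 days (233 left).
November has 30 days (203 left).
December has 31 days (172 left).
January has 31 days (141 left).
February has 28 days (113 left).
March has 31 days (82 left).
April has 30 days (52 left).
May has 31 days (21 left).
21 days into June → 21 June 2003.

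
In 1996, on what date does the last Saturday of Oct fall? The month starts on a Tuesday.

Oct 26, 1996

Oct 1996 begins on a Tuesday, so the first Saturday is Oct 5 (4 days later).
Oct 1996 has 31 days. Adding weeks: 5, 12, 19, 26 — the last one ≤ 31 is the 26th.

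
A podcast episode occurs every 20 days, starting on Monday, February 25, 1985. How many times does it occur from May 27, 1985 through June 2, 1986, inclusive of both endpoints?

19

Occurrences land 20·i days after February 25, 1985 for i = 0, 1, 2, …
May 27, 1985 is 91 days after the start; 91 ÷ 20 = 4 remainder 11; since the remainder is 11, round up to i = 5. First occurrence in the window: #6 on June 5, 1985 (5×20 = 100 days in).
June 2, 1986 is 462 days after the start; 462 ÷ 20 = 23 remainder 2. Last occurrence in the window: #24 on May 31, 1986.
Occurrences #6 through #24: 19 in total.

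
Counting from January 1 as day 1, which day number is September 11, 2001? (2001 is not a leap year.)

254

Days in months before September: 31 + 28 + 31 + 30 + 31 + 30 + 31 + 31 = 243.
Plus 11 days into September → day 254.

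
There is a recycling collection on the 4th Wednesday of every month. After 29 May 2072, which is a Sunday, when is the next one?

22 June 2072

May 2072 starts on a Sunday; its first Wednesday is the 4th, so the 4th Wednesday is the 25th — 25 May 2072.
That is not after 29 May 2072, so look at June 2072.
June 2072 starts on a Wednesday; its first Wednesday is the 1st, so the 4th Wednesday is the 22nd — 22 June 2072.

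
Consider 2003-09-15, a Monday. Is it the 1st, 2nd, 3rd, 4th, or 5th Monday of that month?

Day 15 falls in week ⌈15/7⌉ of the month.
Days 1–7 hold the 1st Monday, 8–14 the 2nd, 15–21 the 3rd, 22–28 the 4th, 29–31 the 5th.
15 is in the range for the 3rd.

3rd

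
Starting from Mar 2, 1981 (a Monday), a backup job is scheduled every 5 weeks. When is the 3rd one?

May 11, 1981

The 3rd occurrence is 2 intervals after the first: 2 × 35 = 70 days after Mar 2, 1981.
Mar has 31 days — 29 days to the end of Mar leaves 41.
Apr has 30 days (11 left).
11 days into May → May 11, 1981.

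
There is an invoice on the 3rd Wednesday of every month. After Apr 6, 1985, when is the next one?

Apr 17, 1985

Apr 1985 starts on a Monday; its first Wednesday is the 3rd, so the 3rd Wednesday is the 17th — Apr 17, 1985.
Apr 17, 1985 is after Apr 6, 1985, so that is the next one.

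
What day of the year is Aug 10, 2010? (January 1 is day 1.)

Days in months before Aug: 31 + 28 + 31 + 30 + 31 + 30 + 31 = 212.
Plus 10 days into Aug → day 222.

222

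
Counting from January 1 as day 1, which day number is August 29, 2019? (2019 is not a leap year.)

Days in months before August: 31 + 28 + 31 + 30 + 31 + 30 + 31 = 212.
Plus 29 days into August → day 241.

241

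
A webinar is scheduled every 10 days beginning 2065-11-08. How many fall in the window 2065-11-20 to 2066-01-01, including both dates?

4

Occurrences land 10·i days after 2065-11-08 for i = 0, 1, 2, …
2065-11-20 is 12 days after the start; 12 ÷ 10 = 1 remainder 2; since the remainder is 2, round up to i = 2. First occurrence in the window: #3 on 2065-11-28 (2×10 = 20 days in).
2066-01-01 is 54 days after the start; 54 ÷ 10 = 5 remainder 4. Last occurrence in the window: #6 on 2065-12-28.
Occurrences #3 through #6: 4 in total.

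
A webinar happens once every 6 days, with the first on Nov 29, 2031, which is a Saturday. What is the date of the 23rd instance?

Apr 9, 2032

The 23rd occurrence is 22 intervals after the first: 22 × 6 = 132 days after Nov 29, 2031.
Nov has 30 days — 1 day to the end of Nov leaves 131.
Dec has 31 days (100 left).
Jan has 31 days (69 left).
Feb has 29 days (40 left).
Mar has 31 days (9 left).
9 days into Apr → Apr 9, 2032.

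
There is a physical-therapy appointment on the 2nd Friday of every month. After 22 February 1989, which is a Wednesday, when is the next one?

10 March 1989

February 1989 starts on a Wednesday; its first Friday is the 3rd, so the 2nd Friday is the 10th — 10 February 1989.
That is not after 22 February 1989, so look at March 1989.
March 1989 starts on a Wednesday; its first Friday is the 3rd, so the 2nd Friday is the 10th — 10 March 1989.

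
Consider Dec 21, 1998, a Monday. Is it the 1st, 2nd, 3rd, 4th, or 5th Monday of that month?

3rd

Day 21 falls in week ⌈21/7⌉ of the month.
Days 1–7 hold the 1st Monday, 8–14 the 2nd, 15–21 the 3rd, 22–28 the 4th, 29–31 the 5th.
21 is in the range for the 3rd.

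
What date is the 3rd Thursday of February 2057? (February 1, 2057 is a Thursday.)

February 2057 begins on a Thursday, so the first Thursday is February 1.
The 3rd Thursday is 2 weeks later: 1 + 14 = 15.

2057-02-15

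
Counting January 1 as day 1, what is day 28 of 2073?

28 into January → January 28.

28 January 2073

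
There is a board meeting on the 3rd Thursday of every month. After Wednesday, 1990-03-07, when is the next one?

March 1990 starts on a Thursday; its first Thursday is the 1st, so the 3rd Thursday is the 15th — 1990-03-15.
1990-03-15 is after 1990-03-07, so that is the next one.

1990-03-15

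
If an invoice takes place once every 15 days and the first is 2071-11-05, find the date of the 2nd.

2071-11-20

The 2nd occurrence is 1 interval after the first: 1 × 15 = 15 days after 2071-11-05.
15 days later is 2071-11-20.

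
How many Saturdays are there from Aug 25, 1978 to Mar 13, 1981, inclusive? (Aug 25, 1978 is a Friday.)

133

Aug 25, 1978 is a Friday; the first Saturday on or after it is Aug 26, 1978 (1 day later).
From Aug 26, 1978 to Mar 13, 1981: 127 + 365 + 366 + 72 = 930 days (rest of 1978, 1979, 1980, to Mar 13, 1981 in 1981).
930 ÷ 7 = 132 full weeks with remainder 6, so 132 more Saturdays after the first → 133.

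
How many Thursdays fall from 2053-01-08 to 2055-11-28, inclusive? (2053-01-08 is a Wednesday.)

151

2053-01-08 is a Wednesday; the first Thursday on or after it is 2053-01-09 (1 day later).
From 2053-01-09 to 2055-11-28: 356 + 365 + 332 = 1053 days (rest of 2053, 2054, to 2055-11-28 in 2055).
1053 ÷ 7 = 150 full weeks with remainder 3, so 150 more Thursdays after the first → 151.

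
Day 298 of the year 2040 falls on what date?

October 24, 2040

January has 31 days (298 − 31 = 267 remain).
February has 29 days (267 − 29 = 238 remain).
March has 31 days (238 − 31 = 207 remain).
April has 30 days (207 − 30 = 177 remain).
May has 31 days (177 − 31 = 146 remain).
June has 30 days (146 − 30 = 116 remain).
July has 31 days (116 − 31 = 85 remain).
August has 31 days (85 − 31 = 54 remain).
September has 30 days (54 − 30 = 24 remain).
24 into October → October 24.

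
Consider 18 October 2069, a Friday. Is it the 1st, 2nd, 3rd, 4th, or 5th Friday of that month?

3rd

Day 18 falls in week ⌈18/7⌉ of the month.
Days 1–7 hold the 1st Friday, 8–14 the 2nd, 15–21 the 3rd, 22–28 the 4th, 29–31 the 5th.
18 is in the range for the 3rd.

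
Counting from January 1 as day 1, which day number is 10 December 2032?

345

Days in months before December: 31 + 29 + 31 + 30 + 31 + 30 + 31 + 31 + 30 + 31 + 30 = 335.
Plus 10 days into December → day 345.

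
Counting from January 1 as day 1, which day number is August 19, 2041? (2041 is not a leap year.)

Days in months before August: 31 + 28 + 31 + 30 + 31 + 30 + 31 = 212.
Plus 19 days into August → day 231.

231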